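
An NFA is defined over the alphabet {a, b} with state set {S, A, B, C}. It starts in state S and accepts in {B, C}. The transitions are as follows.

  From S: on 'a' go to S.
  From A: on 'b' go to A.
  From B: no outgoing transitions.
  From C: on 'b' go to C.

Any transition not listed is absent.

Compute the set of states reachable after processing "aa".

{S}

Start in {S}.
Read 'a': S→{S}; now {S}.
Read 'a': S→{S}; now {S}.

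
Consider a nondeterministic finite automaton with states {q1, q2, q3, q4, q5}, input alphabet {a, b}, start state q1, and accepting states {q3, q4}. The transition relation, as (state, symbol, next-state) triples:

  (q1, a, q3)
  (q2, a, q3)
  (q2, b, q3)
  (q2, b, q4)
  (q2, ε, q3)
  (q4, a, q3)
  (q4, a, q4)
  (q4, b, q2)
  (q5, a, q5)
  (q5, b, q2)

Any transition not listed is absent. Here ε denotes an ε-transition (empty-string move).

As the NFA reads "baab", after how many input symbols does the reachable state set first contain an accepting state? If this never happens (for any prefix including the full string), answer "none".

Start in {q1}.
Read 'b': q1→∅; now ∅.
The set is empty and remains empty for the remaining 3 symbols.
No reachable set along the way intersects F.

none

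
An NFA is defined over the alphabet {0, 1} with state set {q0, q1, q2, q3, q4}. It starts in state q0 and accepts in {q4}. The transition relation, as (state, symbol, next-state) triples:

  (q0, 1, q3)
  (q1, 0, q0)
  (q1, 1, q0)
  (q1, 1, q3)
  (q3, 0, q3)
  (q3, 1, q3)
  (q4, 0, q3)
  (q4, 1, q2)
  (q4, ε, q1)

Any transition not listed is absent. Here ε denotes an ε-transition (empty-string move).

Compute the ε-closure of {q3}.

{q3}

Begin with {q3}.
No ε-moves leave this set, so the closure equals the set itself.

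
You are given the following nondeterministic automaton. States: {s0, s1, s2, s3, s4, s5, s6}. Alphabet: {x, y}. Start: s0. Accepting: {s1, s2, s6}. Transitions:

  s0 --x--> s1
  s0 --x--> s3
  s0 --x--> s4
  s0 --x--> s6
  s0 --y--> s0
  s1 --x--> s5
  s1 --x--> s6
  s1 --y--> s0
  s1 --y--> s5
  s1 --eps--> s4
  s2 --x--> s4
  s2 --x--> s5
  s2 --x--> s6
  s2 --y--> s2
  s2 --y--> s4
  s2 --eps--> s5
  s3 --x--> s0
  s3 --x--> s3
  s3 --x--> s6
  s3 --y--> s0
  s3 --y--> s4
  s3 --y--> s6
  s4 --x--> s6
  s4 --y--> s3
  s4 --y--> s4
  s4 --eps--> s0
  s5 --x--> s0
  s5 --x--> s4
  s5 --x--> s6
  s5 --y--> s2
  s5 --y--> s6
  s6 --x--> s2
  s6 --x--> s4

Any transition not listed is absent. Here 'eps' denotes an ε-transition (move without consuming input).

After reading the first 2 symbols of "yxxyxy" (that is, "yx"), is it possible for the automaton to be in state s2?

No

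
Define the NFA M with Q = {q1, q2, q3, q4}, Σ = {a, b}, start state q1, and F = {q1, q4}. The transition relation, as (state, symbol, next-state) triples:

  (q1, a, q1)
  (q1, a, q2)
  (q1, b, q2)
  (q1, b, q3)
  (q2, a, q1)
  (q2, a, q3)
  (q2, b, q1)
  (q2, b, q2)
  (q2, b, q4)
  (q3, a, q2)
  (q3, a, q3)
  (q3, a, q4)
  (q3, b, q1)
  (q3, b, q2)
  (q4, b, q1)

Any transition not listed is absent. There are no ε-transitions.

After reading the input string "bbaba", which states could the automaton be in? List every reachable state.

Start in {q1}.
Read 'b': {q1} → {q2, q3}.
Read 'b': {q2, q3} → {q1, q2, q4}.
Read 'a': {q1, q2, q4} → {q1, q2, q3}.
Read 'b': {q1, q2, q3} → {q1, q2, q3, q4}.
Read 'a': {q1, q2, q3, q4} → {q1, q2, q3, q4}.

{q1, q2, q3, q4}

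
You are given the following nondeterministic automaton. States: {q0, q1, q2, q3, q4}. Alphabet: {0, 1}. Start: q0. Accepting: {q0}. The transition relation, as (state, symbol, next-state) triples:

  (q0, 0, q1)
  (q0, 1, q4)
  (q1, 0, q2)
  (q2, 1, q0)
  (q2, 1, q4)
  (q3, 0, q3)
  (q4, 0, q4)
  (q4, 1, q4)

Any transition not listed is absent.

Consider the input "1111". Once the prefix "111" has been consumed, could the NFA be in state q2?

Start in {q0}.
Read '1': {q0} → {q4}.
Read '1': {q4} → {q4}.
Read '1': {q4} → {q4}.
State q2 is not in {q4}.

No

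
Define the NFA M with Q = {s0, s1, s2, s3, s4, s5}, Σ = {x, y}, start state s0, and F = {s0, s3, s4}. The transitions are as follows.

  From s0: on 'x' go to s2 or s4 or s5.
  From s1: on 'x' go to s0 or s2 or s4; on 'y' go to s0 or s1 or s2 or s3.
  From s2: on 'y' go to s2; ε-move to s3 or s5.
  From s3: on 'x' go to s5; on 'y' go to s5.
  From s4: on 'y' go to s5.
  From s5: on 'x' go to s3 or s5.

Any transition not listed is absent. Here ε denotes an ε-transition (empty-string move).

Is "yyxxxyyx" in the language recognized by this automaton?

No

Start in {s0}.
Read 'y': {s0} → ∅.
The set is empty and remains empty for the remaining 7 symbols.
The final set ∅ contains no accepting state.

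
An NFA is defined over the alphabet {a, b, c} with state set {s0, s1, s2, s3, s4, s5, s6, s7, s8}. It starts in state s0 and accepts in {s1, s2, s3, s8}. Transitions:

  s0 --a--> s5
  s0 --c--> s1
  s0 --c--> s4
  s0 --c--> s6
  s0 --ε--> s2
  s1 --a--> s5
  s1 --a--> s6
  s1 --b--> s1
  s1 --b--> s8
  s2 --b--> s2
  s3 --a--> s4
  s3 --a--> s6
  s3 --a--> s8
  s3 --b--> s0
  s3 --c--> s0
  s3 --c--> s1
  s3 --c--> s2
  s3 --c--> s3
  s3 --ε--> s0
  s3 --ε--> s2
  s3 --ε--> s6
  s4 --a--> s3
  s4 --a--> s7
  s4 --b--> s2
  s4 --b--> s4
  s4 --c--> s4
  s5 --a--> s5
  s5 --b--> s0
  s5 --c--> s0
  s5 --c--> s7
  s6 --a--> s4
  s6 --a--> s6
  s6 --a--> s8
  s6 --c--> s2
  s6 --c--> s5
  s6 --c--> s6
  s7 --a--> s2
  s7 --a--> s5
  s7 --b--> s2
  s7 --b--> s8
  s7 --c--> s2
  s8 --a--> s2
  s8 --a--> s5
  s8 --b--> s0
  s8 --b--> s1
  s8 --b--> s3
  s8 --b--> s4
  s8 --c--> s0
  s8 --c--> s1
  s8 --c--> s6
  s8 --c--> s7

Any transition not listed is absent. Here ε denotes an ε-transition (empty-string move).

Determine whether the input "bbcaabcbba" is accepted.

No

Start: ε-closure({s0}) = {s0, s2}.
Read 'b': s0→∅, s2→{s2}; now {s2}.
Read 'b': s2→{s2}; now {s2}.
Read 'c': s2→∅; now ∅.
The set is empty and remains empty for the remaining 7 symbols.
The final set ∅ contains no accepting state.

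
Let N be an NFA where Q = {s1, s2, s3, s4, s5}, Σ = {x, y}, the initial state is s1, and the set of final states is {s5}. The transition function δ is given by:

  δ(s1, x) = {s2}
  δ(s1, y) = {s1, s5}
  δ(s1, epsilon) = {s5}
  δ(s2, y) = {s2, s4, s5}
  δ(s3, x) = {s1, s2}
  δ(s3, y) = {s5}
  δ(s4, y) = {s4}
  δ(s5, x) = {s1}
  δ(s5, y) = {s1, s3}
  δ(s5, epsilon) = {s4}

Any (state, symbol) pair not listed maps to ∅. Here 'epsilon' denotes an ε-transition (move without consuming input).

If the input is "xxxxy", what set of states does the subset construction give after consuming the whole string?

{s1, s2, s3, s4, s5}

Start: ε-closure({s1}) = {s1, s4, s5}.
Read 'x': s1→{s2}, s4→∅, s5→{s1}; union {s1, s2}; ε-closure = {s1, s2, s4, s5}.
Read 'x': s1→{s2}, s2→∅, s4→∅, s5→{s1}; union {s1, s2}; ε-closure = {s1, s2, s4, s5}.
Read 'x': s1→{s2}, s2→∅, s4→∅, s5→{s1}; union {s1, s2}; ε-closure = {s1, s2, s4, s5}.
Read 'x': s1→{s2}, s2→∅, s4→∅, s5→{s1}; union {s1, s2}; ε-closure = {s1, s2, s4, s5}.
Read 'y': s1→{s1, s5}, s2→{s2, s4, s5}, s4→{s4}, s5→{s1, s3}; now {s1, s2, s3, s4, s5}.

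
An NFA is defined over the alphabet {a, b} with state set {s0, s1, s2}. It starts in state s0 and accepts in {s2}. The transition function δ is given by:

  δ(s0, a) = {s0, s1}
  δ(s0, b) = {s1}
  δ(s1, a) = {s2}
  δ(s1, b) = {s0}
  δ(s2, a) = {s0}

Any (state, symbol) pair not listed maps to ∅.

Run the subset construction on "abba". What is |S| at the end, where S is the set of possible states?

3

Start in {s0}.
Read 'a': s0→{s0, s1}; now {s0, s1}.
Read 'b': s0→{s1}, s1→{s0}; now {s0, s1}.
Read 'b': s0→{s1}, s1→{s0}; now {s0, s1}.
Read 'a': s0→{s0, s1}, s1→{s2}; now {s0, s1, s2}.
That set has 3 states.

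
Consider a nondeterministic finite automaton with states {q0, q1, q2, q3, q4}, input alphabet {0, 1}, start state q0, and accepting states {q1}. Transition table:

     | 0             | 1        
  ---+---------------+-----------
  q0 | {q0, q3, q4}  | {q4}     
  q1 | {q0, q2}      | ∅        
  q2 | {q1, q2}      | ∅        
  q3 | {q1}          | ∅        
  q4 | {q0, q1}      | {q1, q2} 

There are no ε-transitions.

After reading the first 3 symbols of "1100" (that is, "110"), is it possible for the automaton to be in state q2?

Start in {q0}.
Read '1': {q0} → {q4}.
Read '1': {q4} → {q1, q2}.
Read '0': {q1, q2} → {q0, q1, q2}.
State q2 is in {q0, q1, q2}.

Yes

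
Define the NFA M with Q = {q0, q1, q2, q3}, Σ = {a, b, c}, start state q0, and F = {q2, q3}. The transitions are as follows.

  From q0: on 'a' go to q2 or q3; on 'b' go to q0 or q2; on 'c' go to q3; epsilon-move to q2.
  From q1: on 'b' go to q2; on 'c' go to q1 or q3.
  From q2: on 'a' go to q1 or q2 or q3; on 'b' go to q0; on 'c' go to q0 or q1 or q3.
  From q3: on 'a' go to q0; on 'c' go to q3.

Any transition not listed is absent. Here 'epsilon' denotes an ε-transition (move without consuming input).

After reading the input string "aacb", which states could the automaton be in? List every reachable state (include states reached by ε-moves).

{q0, q2}

Start: ε-closure({q0}) = {q0, q2}.
Read 'a': q0→{q2, q3}, q2→{q1, q2, q3}; now {q1, q2, q3}.
Read 'a': q1→∅, q2→{q1, q2, q3}, q3→{q0}; now {q0, q1, q2, q3}.
Read 'c': q0→{q3}, q1→{q1, q3}, q2→{q0, q1, q3}, q3→{q3}; union {q0, q1, q3}; ε-closure = {q0, q1, q2, q3}.
Read 'b': q0→{q0, q2}, q1→{q2}, q2→{q0}, q3→∅; now {q0, q2}.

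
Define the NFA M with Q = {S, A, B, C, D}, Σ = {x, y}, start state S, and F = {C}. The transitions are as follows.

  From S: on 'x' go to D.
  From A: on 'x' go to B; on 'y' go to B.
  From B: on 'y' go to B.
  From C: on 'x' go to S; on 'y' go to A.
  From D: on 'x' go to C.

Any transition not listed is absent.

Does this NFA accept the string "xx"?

Start in {S}.
Read 'x': S→{D}; now {D}.
Read 'x': D→{C}; now {C}.
The final set {C} contains the accepting state C.

Yes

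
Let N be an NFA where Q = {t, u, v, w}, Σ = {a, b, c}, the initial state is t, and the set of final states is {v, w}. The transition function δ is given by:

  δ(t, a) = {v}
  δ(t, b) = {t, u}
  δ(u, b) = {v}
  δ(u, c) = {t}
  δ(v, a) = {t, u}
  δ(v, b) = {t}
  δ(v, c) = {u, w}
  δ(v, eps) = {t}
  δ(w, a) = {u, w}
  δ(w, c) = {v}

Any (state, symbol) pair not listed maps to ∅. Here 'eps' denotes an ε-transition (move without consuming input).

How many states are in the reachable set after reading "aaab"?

3

Start in {t}.
Read 'a': {t} → {t, v}.
Read 'a': {t, v} → {t, u, v}.
Read 'a': {t, u, v} → {t, u, v}.
Read 'b': {t, u, v} → {t, u, v}.
That set has 3 states.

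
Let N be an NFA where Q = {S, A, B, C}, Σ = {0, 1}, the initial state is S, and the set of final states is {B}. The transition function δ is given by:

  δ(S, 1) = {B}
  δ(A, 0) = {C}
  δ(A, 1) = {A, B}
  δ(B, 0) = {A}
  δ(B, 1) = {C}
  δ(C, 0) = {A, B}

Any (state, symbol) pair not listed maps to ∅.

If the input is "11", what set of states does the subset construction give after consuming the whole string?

{C}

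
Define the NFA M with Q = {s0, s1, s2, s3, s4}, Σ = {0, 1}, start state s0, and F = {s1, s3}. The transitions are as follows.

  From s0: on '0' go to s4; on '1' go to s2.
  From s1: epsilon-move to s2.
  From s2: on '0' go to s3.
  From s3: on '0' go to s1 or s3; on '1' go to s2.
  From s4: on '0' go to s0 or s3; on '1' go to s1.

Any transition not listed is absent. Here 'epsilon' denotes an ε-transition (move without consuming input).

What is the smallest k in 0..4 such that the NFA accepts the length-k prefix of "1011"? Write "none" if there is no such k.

2

Start in {s0}.
Read '1': s0→{s2}; now {s2}.
Read '0': s2→{s3}; now {s3}.
None of the earlier sets intersect F, but {s3} does.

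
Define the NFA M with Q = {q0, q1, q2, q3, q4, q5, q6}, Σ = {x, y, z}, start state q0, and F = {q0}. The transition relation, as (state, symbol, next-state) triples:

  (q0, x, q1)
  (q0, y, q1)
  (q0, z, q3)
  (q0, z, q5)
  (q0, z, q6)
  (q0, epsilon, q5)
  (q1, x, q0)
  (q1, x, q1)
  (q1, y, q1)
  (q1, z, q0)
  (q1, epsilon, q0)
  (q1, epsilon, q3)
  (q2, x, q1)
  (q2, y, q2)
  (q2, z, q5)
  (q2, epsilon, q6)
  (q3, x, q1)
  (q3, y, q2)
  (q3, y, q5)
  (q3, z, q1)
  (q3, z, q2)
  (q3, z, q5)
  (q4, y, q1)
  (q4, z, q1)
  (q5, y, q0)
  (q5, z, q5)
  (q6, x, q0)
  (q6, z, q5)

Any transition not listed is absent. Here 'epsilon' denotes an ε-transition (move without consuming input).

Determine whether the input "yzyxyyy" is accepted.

Start: ε-closure({q0}) = {q0, q5}.
Read 'y': q0→{q1}, q5→{q0}; union {q0, q1}; ε-closure = {q0, q1, q3, q5}.
Read 'z': q0→{q3, q5, q6}, q1→{q0}, q3→{q1, q2, q5}, q5→{q5}; now {q0, q1, q2, q3, q5, q6}.
Read 'y': q0→{q1}, q1→{q1}, q2→{q2}, q3→{q2, q5}, q5→{q0}, q6→∅; union {q0, q1, q2, q5}; ε-closure = {q0, q1, q2, q3, q5, q6}.
Read 'x': q0→{q1}, q1→{q0, q1}, q2→{q1}, q3→{q1}, q5→∅, q6→{q0}; union {q0, q1}; ε-closure = {q0, q1, q3, q5}.
Read 'y': q0→{q1}, q1→{q1}, q3→{q2, q5}, q5→{q0}; union {q0, q1, q2, q5}; ε-closure = {q0, q1, q2, q3, q5, q6}.
Read 'y': q0→{q1}, q1→{q1}, q2→{q2}, q3→{q2, q5}, q5→{q0}, q6→∅; union {q0, q1, q2, q5}; ε-closure = {q0, q1, q2, q3, q5, q6}.
Read 'y': q0→{q1}, q1→{q1}, q2→{q2}, q3→{q2, q5}, q5→{q0}, q6→∅; union {q0, q1, q2, q5}; ε-closure = {q0, q1, q2, q3, q5, q6}.
The final set {q0, q1, q2, q3, q5, q6} contains the accepting state q0.

Yes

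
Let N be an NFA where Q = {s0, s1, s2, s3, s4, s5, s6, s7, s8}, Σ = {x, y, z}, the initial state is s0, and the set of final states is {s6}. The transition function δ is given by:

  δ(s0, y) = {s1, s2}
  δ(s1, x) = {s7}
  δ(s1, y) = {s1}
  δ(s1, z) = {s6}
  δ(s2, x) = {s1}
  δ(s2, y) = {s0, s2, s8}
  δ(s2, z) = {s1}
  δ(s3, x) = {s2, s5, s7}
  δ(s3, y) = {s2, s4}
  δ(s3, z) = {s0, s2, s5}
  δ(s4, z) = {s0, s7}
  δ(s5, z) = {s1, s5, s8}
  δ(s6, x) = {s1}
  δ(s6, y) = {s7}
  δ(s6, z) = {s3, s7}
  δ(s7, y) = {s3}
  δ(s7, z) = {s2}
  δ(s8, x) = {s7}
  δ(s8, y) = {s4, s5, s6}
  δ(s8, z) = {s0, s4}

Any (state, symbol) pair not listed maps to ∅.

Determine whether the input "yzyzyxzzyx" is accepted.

No

Start in {s0}.
Read 'y': s0→{s1, s2}; now {s1, s2}.
Read 'z': s1→{s6}, s2→{s1}; now {s1, s6}.
Read 'y': s1→{s1}, s6→{s7}; now {s1, s7}.
Read 'z': s1→{s6}, s7→{s2}; now {s2, s6}.
Read 'y': s2→{s0, s2, s8}, s6→{s7}; now {s0, s2, s7, s8}.
Read 'x': s0→∅, s2→{s1}, s7→∅, s8→{s7}; now {s1, s7}.
Read 'z': s1→{s6}, s7→{s2}; now {s2, s6}.
Read 'z': s2→{s1}, s6→{s3, s7}; now {s1, s3, s7}.
Read 'y': s1→{s1}, s3→{s2, s4}, s7→{s3}; now {s1, s2, s3, s4}.
Read 'x': s1→{s7}, s2→{s1}, s3→{s2, s5, s7}, s4→∅; now {s1, s2, s5, s7}.
The final set {s1, s2, s5, s7} contains no accepting state.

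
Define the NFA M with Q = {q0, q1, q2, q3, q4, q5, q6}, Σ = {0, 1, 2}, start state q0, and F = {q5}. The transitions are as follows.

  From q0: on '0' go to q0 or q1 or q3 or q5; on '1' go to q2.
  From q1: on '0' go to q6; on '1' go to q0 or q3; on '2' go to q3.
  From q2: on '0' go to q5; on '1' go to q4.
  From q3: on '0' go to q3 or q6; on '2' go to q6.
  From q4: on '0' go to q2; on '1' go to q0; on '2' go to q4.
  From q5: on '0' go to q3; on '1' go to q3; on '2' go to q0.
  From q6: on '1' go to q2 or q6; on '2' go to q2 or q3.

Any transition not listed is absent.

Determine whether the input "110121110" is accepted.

Start in {q0}.
Read '1': {q0} → {q2}.
Read '1': {q2} → {q4}.
Read '0': {q4} → {q2}.
Read '1': {q2} → {q4}.
Read '2': {q4} → {q4}.
Read '1': {q4} → {q0}.
Read '1': {q0} → {q2}.
Read '1': {q2} → {q4}.
Read '0': {q4} → {q2}.
The final set {q2} contains no accepting state.

No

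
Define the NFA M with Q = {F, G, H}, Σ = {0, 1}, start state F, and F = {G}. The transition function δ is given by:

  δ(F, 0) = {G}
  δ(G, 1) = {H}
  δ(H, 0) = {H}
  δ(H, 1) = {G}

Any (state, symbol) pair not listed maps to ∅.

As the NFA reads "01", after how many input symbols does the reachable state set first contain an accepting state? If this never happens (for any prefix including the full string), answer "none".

1

Start in {F}.
Read '0': {F} → {G}.
None of the earlier sets intersect F, but {G} does.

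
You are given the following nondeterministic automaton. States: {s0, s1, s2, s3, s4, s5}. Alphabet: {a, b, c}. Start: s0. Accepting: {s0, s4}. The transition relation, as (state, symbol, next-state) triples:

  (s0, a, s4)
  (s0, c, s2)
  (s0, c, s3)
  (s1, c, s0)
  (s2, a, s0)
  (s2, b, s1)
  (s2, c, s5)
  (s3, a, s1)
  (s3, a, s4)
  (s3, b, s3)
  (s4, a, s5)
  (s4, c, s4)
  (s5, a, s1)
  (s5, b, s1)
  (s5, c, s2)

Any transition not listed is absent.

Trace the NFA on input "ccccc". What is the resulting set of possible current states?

{s2}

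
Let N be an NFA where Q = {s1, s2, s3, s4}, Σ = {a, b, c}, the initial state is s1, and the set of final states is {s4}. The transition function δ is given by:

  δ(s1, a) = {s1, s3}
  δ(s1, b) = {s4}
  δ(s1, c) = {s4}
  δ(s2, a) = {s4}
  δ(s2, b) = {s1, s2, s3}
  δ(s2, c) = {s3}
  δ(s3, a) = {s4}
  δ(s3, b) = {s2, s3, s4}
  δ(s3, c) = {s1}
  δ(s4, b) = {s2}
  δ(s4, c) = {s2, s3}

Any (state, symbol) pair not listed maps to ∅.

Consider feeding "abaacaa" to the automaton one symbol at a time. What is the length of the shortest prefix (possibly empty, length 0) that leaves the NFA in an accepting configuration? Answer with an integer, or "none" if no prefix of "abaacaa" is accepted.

Start in {s1}.
Read 'a': s1→{s1, s3}; now {s1, s3}.
Read 'b': s1→{s4}, s3→{s2, s3, s4}; now {s2, s3, s4}.
None of the earlier sets intersect F, but {s2, s3, s4} does.

2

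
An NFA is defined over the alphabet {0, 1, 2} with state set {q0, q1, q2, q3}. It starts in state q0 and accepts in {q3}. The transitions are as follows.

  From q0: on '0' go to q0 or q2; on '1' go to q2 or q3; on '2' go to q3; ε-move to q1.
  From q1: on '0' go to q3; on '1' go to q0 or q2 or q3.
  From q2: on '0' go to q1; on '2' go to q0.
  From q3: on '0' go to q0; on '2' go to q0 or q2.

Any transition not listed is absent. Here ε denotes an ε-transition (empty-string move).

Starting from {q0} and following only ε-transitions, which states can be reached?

{q0, q1}

Begin with {q0}.
ε-move q0 → q1; add q1.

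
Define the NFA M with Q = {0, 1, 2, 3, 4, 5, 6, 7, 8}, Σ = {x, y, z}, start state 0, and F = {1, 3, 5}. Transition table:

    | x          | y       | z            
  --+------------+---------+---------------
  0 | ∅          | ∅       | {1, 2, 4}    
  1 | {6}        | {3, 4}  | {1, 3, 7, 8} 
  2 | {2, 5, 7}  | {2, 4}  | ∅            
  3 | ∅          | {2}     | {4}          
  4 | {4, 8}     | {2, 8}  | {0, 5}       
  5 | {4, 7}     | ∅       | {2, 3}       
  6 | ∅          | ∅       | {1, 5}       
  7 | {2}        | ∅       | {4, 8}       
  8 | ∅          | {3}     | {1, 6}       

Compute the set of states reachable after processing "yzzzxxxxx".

∅

Start in {0}.
Read 'y': 0→∅; now ∅.
The set is empty and remains empty for the remaining 8 symbols.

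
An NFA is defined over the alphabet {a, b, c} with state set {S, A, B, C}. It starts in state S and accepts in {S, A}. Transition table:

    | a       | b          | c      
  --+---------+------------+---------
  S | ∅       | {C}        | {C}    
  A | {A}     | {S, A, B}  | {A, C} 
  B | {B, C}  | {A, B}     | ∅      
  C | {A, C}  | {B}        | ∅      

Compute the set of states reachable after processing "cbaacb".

Start in {S}.
Read 'c': S→{C}; now {C}.
Read 'b': C→{B}; now {B}.
Read 'a': B→{B, C}; now {B, C}.
Read 'a': B→{B, C}, C→{A, C}; now {A, B, C}.
Read 'c': A→{A, C}, B→∅, C→∅; now {A, C}.
Read 'b': A→{S, A, B}, C→{B}; now {S, A, B}.

{S, A, B}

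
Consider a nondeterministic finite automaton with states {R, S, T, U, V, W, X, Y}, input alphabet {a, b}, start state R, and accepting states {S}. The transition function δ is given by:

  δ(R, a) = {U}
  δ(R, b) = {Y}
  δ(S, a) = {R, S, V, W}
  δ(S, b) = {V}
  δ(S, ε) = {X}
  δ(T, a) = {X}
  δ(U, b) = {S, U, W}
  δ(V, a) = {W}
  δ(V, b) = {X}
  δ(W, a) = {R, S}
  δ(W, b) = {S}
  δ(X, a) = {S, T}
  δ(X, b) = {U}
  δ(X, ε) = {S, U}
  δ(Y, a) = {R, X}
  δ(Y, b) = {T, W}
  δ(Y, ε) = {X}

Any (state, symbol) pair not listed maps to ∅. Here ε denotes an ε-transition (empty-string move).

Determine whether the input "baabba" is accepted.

Yes

Start in {R}.
Read 'b': R→{Y}; union {Y}; ε-closure = {S, U, X, Y}.
Read 'a': S→{R, S, V, W}, U→∅, X→{S, T}, Y→{R, X}; union {R, S, T, V, W, X}; ε-closure = {R, S, T, U, V, W, X}.
Read 'a': R→{U}, S→{R, S, V, W}, T→{X}, U→∅, V→{W}, W→{R, S}, X→{S, T}; now {R, S, T, U, V, W, X}.
Read 'b': R→{Y}, S→{V}, T→∅, U→{S, U, W}, V→{X}, W→{S}, X→{U}; now {S, U, V, W, X, Y}.
Read 'b': S→{V}, U→{S, U, W}, V→{X}, W→{S}, X→{U}, Y→{T, W}; now {S, T, U, V, W, X}.
Read 'a': S→{R, S, V, W}, T→{X}, U→∅, V→{W}, W→{R, S}, X→{S, T}; union {R, S, T, V, W, X}; ε-closure = {R, S, T, U, V, W, X}.
The final set {R, S, T, U, V, W, X} contains the accepting state S.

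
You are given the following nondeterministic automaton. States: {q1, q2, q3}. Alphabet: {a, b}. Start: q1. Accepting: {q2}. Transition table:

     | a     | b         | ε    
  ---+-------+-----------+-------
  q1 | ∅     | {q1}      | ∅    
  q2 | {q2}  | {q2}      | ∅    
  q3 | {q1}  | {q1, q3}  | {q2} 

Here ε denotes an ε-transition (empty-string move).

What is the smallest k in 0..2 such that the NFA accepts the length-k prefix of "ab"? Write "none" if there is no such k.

none

Start in {q1}.
Read 'a': {q1} → ∅.
The set is empty and remains empty for the remaining 1 symbol.
No reachable set along the way intersects F.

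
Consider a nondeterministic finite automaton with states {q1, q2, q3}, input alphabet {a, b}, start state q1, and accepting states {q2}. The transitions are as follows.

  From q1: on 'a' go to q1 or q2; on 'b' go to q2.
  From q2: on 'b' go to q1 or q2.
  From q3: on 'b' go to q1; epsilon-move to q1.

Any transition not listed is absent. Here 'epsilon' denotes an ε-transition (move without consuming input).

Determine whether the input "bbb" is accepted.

Start in {q1}.
Read 'b': q1→{q2}; now {q2}.
Read 'b': q2→{q1, q2}; now {q1, q2}.
Read 'b': q1→{q2}, q2→{q1, q2}; now {q1, q2}.
The final set {q1, q2} contains the accepting state q2.

Yes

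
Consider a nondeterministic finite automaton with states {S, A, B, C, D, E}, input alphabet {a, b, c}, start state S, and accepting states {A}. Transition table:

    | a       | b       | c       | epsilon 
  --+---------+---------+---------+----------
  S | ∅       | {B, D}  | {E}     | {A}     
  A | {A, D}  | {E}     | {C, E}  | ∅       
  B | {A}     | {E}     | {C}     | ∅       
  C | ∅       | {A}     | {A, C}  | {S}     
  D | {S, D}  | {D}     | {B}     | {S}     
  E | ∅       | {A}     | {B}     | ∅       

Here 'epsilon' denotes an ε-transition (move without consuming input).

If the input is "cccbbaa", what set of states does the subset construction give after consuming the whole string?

{S, A, D}

Start: ε-closure({S}) = {S, A}.
Read 'c': S→{E}, A→{C, E}; union {C, E}; ε-closure = {S, A, C, E}.
Read 'c': S→{E}, A→{C, E}, C→{A, C}, E→{B}; union {A, B, C, E}; ε-closure = {S, A, B, C, E}.
Read 'c': S→{E}, A→{C, E}, B→{C}, C→{A, C}, E→{B}; union {A, B, C, E}; ε-closure = {S, A, B, C, E}.
Read 'b': S→{B, D}, A→{E}, B→{E}, C→{A}, E→{A}; union {A, B, D, E}; ε-closure = {S, A, B, D, E}.
Read 'b': S→{B, D}, A→{E}, B→{E}, D→{D}, E→{A}; union {A, B, D, E}; ε-closure = {S, A, B, D, E}.
Read 'a': S→∅, A→{A, D}, B→{A}, D→{S, D}, E→∅; now {S, A, D}.
Read 'a': S→∅, A→{A, D}, D→{S, D}; now {S, A, D}.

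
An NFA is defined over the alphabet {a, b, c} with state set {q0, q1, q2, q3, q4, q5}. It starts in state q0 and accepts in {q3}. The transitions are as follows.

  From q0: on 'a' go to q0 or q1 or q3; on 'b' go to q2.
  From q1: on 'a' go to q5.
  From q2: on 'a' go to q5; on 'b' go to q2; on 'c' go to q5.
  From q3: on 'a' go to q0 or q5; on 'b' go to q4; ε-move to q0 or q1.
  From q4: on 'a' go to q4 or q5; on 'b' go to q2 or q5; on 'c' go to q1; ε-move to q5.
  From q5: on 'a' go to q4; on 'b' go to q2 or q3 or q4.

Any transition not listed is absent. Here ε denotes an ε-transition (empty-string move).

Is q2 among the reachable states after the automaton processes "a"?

No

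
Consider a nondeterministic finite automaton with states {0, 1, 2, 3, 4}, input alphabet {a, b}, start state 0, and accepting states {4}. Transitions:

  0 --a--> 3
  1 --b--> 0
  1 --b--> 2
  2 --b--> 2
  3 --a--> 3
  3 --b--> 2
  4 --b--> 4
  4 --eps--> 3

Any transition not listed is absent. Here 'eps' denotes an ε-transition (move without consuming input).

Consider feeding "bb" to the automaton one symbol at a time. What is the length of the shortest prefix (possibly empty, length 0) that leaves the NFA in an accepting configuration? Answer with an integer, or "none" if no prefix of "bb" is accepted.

Start in {0}.
Read 'b': 0→∅; now ∅.
The set is empty and remains empty for the remaining 1 symbol.
No reachable set along the way intersects F.

none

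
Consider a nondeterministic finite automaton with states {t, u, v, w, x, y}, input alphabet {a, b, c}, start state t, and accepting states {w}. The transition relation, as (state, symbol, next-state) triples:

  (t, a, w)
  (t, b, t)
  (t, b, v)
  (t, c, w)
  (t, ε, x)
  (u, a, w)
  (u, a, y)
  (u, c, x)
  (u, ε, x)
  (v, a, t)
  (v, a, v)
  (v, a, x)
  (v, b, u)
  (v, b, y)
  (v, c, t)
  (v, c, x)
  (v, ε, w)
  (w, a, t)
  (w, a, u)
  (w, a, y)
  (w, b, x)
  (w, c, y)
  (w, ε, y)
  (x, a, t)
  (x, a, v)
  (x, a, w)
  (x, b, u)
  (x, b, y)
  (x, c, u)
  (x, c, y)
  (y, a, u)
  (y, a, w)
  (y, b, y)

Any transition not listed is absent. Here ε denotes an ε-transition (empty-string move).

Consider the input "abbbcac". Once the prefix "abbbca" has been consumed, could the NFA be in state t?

Yes

Start: ε-closure({t}) = {t, x}.
Read 'a': {t, x} → {t, v, w, x, y}.
Read 'b': {t, v, w, x, y} → {t, u, v, w, x, y}.
Read 'b': {t, u, v, w, x, y} → {t, u, v, w, x, y}.
Read 'b': {t, u, v, w, x, y} → {t, u, v, w, x, y}.
Read 'c': {t, u, v, w, x, y} → {t, u, w, x, y}.
Read 'a': {t, u, w, x, y} → {t, u, v, w, x, y}.
State t is in {t, u, v, w, x, y}.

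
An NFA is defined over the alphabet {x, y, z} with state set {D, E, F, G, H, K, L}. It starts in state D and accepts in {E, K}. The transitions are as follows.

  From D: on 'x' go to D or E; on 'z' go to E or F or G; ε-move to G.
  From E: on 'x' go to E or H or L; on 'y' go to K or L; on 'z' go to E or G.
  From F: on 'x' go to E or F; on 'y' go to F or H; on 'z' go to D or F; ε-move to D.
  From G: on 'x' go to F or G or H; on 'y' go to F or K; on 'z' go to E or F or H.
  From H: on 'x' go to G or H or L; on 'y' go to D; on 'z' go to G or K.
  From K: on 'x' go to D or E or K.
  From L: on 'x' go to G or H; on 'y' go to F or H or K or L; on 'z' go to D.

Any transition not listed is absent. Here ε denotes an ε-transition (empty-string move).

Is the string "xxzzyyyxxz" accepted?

Start: ε-closure({D}) = {D, G}.
Read 'x': {D, G} → {D, E, F, G, H}.
Read 'x': {D, E, F, G, H} → {D, E, F, G, H, L}.
Read 'z': {D, E, F, G, H, L} → {D, E, F, G, H, K}.
Read 'z': {D, E, F, G, H, K} → {D, E, F, G, H, K}.
Read 'y': {D, E, F, G, H, K} → {D, F, G, H, K, L}.
Read 'y': {D, F, G, H, K, L} → {D, F, G, H, K, L}.
Read 'y': {D, F, G, H, K, L} → {D, F, G, H, K, L}.
Read 'x': {D, F, G, H, K, L} → {D, E, F, G, H, K, L}.
Read 'x': {D, E, F, G, H, K, L} → {D, E, F, G, H, K, L}.
Read 'z': {D, E, F, G, H, K, L} → {D, E, F, G, H, K}.
The final set {D, E, F, G, H, K} contains the accepting states E, K.

Yes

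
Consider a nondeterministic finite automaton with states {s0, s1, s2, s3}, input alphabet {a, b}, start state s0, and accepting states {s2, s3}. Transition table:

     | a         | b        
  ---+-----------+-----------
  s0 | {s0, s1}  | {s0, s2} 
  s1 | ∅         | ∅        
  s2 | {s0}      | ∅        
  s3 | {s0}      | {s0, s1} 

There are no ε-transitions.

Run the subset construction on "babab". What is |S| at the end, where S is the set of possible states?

Start in {s0}.
Read 'b': s0→{s0, s2}; now {s0, s2}.
Read 'a': s0→{s0, s1}, s2→{s0}; now {s0, s1}.
Read 'b': s0→{s0, s2}, s1→∅; now {s0, s2}.
Read 'a': s0→{s0, s1}, s2→{s0}; now {s0, s1}.
Read 'b': s0→{s0, s2}, s1→∅; now {s0, s2}.
That set has 2 states.

2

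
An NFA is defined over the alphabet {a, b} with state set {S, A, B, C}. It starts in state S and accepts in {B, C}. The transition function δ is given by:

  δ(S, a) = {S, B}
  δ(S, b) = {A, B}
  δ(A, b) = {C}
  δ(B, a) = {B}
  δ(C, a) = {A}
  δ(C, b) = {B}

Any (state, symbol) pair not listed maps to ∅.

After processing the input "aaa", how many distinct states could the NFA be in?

Start in {S}.
Read 'a': {S} → {S, B}.
Read 'a': {S, B} → {S, B}.
Read 'a': {S, B} → {S, B}.
That set has 2 states.

2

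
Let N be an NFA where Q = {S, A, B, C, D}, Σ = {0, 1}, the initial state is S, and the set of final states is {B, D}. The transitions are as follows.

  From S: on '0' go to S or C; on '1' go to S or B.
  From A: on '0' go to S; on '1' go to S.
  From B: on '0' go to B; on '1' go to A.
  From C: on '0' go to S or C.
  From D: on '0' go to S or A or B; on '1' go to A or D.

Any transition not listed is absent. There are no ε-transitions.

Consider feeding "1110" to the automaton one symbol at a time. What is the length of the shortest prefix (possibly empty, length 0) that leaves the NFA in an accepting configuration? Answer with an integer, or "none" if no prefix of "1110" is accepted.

1

Start in {S}.
Read '1': {S} → {S, B}.
None of the earlier sets intersect F, but {S, B} does.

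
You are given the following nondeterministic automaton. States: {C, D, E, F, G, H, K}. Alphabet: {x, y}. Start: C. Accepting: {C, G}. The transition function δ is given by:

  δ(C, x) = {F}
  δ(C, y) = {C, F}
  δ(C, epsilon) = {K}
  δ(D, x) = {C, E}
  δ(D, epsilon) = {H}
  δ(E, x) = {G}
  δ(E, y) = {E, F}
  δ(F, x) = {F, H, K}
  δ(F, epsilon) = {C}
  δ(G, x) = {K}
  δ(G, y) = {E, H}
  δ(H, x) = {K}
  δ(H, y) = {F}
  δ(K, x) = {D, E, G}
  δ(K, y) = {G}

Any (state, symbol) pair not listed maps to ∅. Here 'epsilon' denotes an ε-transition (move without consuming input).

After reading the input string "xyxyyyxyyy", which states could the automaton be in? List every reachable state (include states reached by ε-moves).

{C, E, F, G, H, K}

Start: ε-closure({C}) = {C, K}.
Read 'x': C→{F}, K→{D, E, G}; union {D, E, F, G}; ε-closure = {C, D, E, F, G, H, K}.
Read 'y': C→{C, F}, D→∅, E→{E, F}, F→∅, G→{E, H}, H→{F}, K→{G}; union {C, E, F, G, H}; ε-closure = {C, E, F, G, H, K}.
Read 'x': C→{F}, E→{G}, F→{F, H, K}, G→{K}, H→{K}, K→{D, E, G}; union {D, E, F, G, H, K}; ε-closure = {C, D, E, F, G, H, K}.
Read 'y': C→{C, F}, D→∅, E→{E, F}, F→∅, G→{E, H}, H→{F}, K→{G}; union {C, E, F, G, H}; ε-closure = {C, E, F, G, H, K}.
Read 'y': C→{C, F}, E→{E, F}, F→∅, G→{E, H}, H→{F}, K→{G}; union {C, E, F, G, H}; ε-closure = {C, E, F, G, H, K}.
Read 'y': C→{C, F}, E→{E, F}, F→∅, G→{E, H}, H→{F}, K→{G}; union {C, E, F, G, H}; ε-closure = {C, E, F, G, H, K}.
Read 'x': C→{F}, E→{G}, F→{F, H, K}, G→{K}, H→{K}, K→{D, E, G}; union {D, E, F, G, H, K}; ε-closure = {C, D, E, F, G, H, K}.
Read 'y': C→{C, F}, D→∅, E→{E, F}, F→∅, G→{E, H}, H→{F}, K→{G}; union {C, E, F, G, H}; ε-closure = {C, E, F, G, H, K}.
Read 'y': C→{C, F}, E→{E, F}, F→∅, G→{E, H}, H→{F}, K→{G}; union {C, E, F, G, H}; ε-closure = {C, E, F, G, H, K}.
Read 'y': C→{C, F}, E→{E, F}, F→∅, G→{E, H}, H→{F}, K→{G}; union {C, E, F, G, H}; ε-closure = {C, E, F, G, H, K}.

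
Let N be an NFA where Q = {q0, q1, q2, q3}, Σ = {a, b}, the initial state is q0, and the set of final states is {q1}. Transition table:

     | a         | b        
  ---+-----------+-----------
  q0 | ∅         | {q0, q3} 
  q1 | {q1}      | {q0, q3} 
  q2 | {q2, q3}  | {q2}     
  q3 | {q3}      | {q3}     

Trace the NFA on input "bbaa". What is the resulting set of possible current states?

{q3}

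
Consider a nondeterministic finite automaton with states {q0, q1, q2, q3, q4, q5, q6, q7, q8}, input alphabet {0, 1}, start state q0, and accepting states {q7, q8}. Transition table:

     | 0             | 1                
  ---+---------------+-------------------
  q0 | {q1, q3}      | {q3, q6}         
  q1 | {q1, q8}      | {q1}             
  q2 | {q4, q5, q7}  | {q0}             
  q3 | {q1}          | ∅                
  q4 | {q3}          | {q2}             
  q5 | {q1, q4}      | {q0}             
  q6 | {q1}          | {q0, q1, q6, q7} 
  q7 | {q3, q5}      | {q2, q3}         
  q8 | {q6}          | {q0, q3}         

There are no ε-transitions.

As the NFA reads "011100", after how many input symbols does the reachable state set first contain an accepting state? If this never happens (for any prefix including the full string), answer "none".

5

Start in {q0}.
Read '0': {q0} → {q1, q3}.
Read '1': {q1, q3} → {q1}.
Read '1': {q1} → {q1}.
Read '1': {q1} → {q1}.
Read '0': {q1} → {q1, q8}.
None of the earlier sets intersect F, but {q1, q8} does.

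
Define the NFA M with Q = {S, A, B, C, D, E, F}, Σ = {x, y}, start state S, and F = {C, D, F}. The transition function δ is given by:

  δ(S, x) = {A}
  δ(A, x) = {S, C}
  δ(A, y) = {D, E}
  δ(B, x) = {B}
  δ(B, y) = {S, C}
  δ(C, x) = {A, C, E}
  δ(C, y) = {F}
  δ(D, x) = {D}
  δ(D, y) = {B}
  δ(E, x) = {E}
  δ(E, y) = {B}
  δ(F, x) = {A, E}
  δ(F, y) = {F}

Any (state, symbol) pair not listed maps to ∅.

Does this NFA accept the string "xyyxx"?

No

Start in {S}.
Read 'x': {S} → {A}.
Read 'y': {A} → {D, E}.
Read 'y': {D, E} → {B}.
Read 'x': {B} → {B}.
Read 'x': {B} → {B}.
The final set {B} contains no accepting state.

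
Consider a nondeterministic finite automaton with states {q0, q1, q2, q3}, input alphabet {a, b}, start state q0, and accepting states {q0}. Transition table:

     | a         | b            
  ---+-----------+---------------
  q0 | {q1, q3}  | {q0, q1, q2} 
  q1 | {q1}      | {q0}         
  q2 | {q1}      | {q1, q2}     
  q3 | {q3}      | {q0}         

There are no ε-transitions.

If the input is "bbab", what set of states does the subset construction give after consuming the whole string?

{q0}

Start in {q0}.
Read 'b': q0→{q0, q1, q2}; now {q0, q1, q2}.
Read 'b': q0→{q0, q1, q2}, q1→{q0}, q2→{q1, q2}; now {q0, q1, q2}.
Read 'a': q0→{q1, q3}, q1→{q1}, q2→{q1}; now {q1, q3}.
Read 'b': q1→{q0}, q3→{q0}; now {q0}.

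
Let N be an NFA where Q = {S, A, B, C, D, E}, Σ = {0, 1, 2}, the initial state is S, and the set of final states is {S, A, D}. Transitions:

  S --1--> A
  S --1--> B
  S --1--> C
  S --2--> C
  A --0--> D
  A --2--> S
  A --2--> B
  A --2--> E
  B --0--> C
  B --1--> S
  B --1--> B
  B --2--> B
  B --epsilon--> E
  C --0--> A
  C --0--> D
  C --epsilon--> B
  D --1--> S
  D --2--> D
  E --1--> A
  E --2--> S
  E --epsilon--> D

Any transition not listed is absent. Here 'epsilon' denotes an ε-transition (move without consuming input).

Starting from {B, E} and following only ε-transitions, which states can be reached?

{B, D, E}

Begin with {B, E}.
ε-move E → D; add D.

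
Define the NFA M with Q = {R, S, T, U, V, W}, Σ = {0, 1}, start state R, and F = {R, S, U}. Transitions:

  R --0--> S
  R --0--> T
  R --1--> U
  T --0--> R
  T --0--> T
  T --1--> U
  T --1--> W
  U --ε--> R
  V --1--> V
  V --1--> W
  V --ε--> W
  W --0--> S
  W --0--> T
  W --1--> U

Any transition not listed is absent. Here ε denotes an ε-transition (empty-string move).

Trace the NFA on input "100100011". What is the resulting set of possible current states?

{R, U}

Start in {R}.
Read '1': R→{U}; union {U}; ε-closure = {R, U}.
Read '0': R→{S, T}, U→∅; now {S, T}.
Read '0': S→∅, T→{R, T}; now {R, T}.
Read '1': R→{U}, T→{U, W}; union {U, W}; ε-closure = {R, U, W}.
Read '0': R→{S, T}, U→∅, W→{S, T}; now {S, T}.
Read '0': S→∅, T→{R, T}; now {R, T}.
Read '0': R→{S, T}, T→{R, T}; now {R, S, T}.
Read '1': R→{U}, S→∅, T→{U, W}; union {U, W}; ε-closure = {R, U, W}.
Read '1': R→{U}, U→∅, W→{U}; union {U}; ε-closure = {R, U}.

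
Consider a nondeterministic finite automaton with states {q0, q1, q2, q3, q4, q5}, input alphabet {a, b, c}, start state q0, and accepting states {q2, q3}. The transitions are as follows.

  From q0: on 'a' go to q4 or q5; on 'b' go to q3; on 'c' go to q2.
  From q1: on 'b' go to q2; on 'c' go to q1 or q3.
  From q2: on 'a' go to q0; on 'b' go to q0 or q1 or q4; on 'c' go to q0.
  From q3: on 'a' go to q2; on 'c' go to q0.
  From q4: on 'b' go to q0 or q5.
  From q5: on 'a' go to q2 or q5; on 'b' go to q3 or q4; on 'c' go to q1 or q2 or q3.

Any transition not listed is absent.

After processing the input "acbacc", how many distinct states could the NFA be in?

Start in {q0}.
Read 'a': q0→{q4, q5}; now {q4, q5}.
Read 'c': q4→∅, q5→{q1, q2, q3}; now {q1, q2, q3}.
Read 'b': q1→{q2}, q2→{q0, q1, q4}, q3→∅; now {q0, q1, q2, q4}.
Read 'a': q0→{q4, q5}, q1→∅, q2→{q0}, q4→∅; now {q0, q4, q5}.
Read 'c': q0→{q2}, q4→∅, q5→{q1, q2, q3}; now {q1, q2, q3}.
Read 'c': q1→{q1, q3}, q2→{q0}, q3→{q0}; now {q0, q1, q3}.
That set has 3 states.

3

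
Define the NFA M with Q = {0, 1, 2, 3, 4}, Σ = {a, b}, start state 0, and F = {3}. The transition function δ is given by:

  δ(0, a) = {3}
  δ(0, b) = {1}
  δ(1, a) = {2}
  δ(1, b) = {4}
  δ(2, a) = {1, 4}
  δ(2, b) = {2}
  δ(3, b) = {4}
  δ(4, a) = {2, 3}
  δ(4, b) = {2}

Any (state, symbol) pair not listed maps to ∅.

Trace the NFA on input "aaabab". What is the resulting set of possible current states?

Start in {0}.
Read 'a': 0→{3}; now {3}.
Read 'a': 3→∅; now ∅.
The set is empty and remains empty for the remaining 4 symbols.

∅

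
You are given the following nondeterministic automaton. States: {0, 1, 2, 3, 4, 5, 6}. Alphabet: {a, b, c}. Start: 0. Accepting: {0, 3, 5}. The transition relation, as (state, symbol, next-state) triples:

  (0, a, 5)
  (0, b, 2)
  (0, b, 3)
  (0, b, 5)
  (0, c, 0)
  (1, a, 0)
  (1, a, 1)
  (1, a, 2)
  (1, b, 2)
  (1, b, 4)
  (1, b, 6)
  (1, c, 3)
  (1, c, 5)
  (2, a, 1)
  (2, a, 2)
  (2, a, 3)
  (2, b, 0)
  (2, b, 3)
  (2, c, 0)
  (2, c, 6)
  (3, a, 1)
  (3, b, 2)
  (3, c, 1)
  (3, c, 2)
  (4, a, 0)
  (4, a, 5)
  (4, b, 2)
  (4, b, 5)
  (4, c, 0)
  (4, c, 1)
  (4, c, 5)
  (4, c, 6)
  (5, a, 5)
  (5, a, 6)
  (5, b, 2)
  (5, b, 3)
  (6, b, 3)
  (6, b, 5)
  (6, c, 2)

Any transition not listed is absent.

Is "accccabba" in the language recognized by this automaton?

Start in {0}.
Read 'a': 0→{5}; now {5}.
Read 'c': 5→∅; now ∅.
The set is empty and remains empty for the remaining 7 symbols.
The final set ∅ contains no accepting state.

No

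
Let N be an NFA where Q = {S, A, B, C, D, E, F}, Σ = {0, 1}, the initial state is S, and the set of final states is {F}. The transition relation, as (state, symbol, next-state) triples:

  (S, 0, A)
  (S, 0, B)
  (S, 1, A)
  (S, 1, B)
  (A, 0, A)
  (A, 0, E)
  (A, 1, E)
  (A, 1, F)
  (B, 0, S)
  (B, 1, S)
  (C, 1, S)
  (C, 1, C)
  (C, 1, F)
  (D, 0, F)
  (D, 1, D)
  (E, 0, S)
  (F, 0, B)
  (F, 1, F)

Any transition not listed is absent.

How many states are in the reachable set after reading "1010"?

4

Start in {S}.
Read '1': {S} → {A, B}.
Read '0': {A, B} → {S, A, E}.
Read '1': {S, A, E} → {A, B, E, F}.
Read '0': {A, B, E, F} → {S, A, B, E}.
That set has 4 states.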